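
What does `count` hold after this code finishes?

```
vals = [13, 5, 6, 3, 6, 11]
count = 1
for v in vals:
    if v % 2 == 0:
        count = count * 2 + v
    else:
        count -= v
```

-67

v=13: not even, count = 1-13 = -12
v=5: not even, count = (-12)-5 = -17
v=6: even, count = (-17)*2+6 = -28
v=3: not even, count = (-28)-3 = -31
v=6: even, count = (-31)*2+6 = -56
v=11: not even, count = (-56)-11 = -67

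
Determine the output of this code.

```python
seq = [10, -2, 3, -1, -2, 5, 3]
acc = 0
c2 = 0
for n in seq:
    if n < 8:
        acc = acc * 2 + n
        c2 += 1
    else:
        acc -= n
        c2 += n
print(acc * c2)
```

n=10: not <8, acc = 0-10 = -10; c2=10
n=-2: <8, acc = (-10)*2+(-2) = -22; c2=11
n=3: <8, acc = (-22)*2+3 = -41; c2=12
n=-1: <8, acc = (-41)*2+(-1) = -83; c2=13
n=-2: <8, acc = (-83)*2+(-2) = -168; c2=14
n=5: <8, acc = (-168)*2+5 = -331; c2=15
n=3: <8, acc = (-331)*2+3 = -659; c2=16
acc*c2 = (-659)*16 = -10544

-10544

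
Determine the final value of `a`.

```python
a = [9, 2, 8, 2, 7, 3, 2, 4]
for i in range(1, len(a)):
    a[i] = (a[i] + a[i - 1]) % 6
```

i=1: a[1] = (2+9)%6 = 5 → [9, 5, 8, 2, 7, 3, 2, 4]
i=2: a[2] = (8+5)%6 = 1 → [9, 5, 1, 2, 7, 3, 2, 4]
i=3: a[3] = (2+1)%6 = 3 → [9, 5, 1, 3, 7, 3, 2, 4]
i=4: a[4] = (7+3)%6 = 4 → [9, 5, 1, 3, 4, 3, 2, 4]
i=5: a[5] = (3+4)%6 = 1 → [9, 5, 1, 3, 4, 1, 2, 4]
i=6: a[6] = (2+1)%6 = 3 → [9, 5, 1, 3, 4, 1, 3, 4]
i=7: a[7] = (4+3)%6 = 1 → [9, 5, 1, 3, 4, 1, 3, 1]

[9, 5, 1, 3, 4, 1, 3, 1]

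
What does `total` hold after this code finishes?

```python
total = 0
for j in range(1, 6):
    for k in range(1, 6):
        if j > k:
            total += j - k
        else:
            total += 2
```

j=1,k=1: not 1>1, total = 0+2 = 2
j=1,k=2: not 1>2, total = 2+2 = 4
j=1,k=3: not 1>3, total = 4+2 = 6
j=1,k=4: not 1>4, total = 6+2 = 8
j=1,k=5: not 1>5, total = 8+2 = 10
j=2,k=1: 2>1, total = 10+1 = 11
j=2,k=2: not 2>2, total = 11+2 = 13
j=2,k=3: not 2>3, total = 13+2 = 15
j=2,k=4: not 2>4, total = 15+2 = 17
j=2,k=5: not 2>5, total = 17+2 = 19
j=3,k=1: 3>1, total = 19+2 = 21
j=3,k=2: 3>2, total = 21+1 = 22
j=3,k=3: not 3>3, total = 22+2 = 24
j=3,k=4: not 3>4, total = 24+2 = 26
j=3,k=5: not 3>5, total = 26+2 = 28
j=4,k=1: 4>1, total = 28+3 = 31
j=4,k=2: 4>2, total = 31+2 = 33
j=4,k=3: 4>3, total = 33+1 = 34
j=4,k=4: not 4>4, total = 34+2 = 36
j=4,k=5: not 4>5, total = 36+2 = 38
j=5,k=1: 5>1, total = 38+4 = 42
j=5,k=2: 5>2, total = 42+3 = 45
j=5,k=3: 5>3, total = 45+2 = 47
j=5,k=4: 5>4, total = 47+1 = 48
j=5,k=5: not 5>5, total = 48+2 = 50

50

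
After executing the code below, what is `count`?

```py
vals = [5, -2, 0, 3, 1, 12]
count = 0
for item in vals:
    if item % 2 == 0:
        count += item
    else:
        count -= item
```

item=5: not even, count = 0-5 = -5
item=-2: even, count = (-5)+(-2) = -7
item=0: even, count = (-7)+0 = -7
item=3: not even, count = (-7)-3 = -10
item=1: not even, count = (-10)-1 = -11
item=12: even, count = (-11)+12 = 1

1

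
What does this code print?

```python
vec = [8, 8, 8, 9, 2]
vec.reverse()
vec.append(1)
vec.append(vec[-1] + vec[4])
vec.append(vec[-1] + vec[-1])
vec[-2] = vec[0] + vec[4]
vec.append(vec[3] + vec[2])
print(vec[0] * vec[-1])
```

32

reverse → [2, 9, 8, 8, 8]
append 1 → [2, 9, 8, 8, 8, 1]
append vec[-1]+vec[4] = 1+8 = 9 → [2, 9, 8, 8, 8, 1, 9]
append vec[-1]+vec[-1] = 9+9 = 18 → [2, 9, 8, 8, 8, 1, 9, 18]
vec[-2] = vec[0]+vec[4] = 2+8 = 10 → [2, 9, 8, 8, 8, 1, 10, 18]
append vec[3]+vec[2] = 8+8 = 16 → [2, 9, 8, 8, 8, 1, 10, 18, 16]
vec[0]*vec[-1] = 2*16 = 32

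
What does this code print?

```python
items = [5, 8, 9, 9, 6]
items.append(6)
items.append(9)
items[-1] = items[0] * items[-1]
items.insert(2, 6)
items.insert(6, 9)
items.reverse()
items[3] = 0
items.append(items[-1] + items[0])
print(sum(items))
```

147

append 6 → [5, 8, 9, 9, 6, 6]
append 9 → [5, 8, 9, 9, 6, 6, 9]
items[-1] = items[0]*items[-1] = 5*9 = 45 → [5, 8, 9, 9, 6, 6, 45]
insert 6 at 2 → [5, 8, 6, 9, 9, 6, 6, 45]
insert 9 at 6 → [5, 8, 6, 9, 9, 6, 9, 6, 45]
reverse → [45, 6, 9, 6, 9, 9, 6, 8, 5]
items[3] = 0 → [45, 6, 9, 0, 9, 9, 6, 8, 5]
append items[-1]+items[0] = 5+45 = 50 → [45, 6, 9, 0, 9, 9, 6, 8, 5, 50]
sum = 147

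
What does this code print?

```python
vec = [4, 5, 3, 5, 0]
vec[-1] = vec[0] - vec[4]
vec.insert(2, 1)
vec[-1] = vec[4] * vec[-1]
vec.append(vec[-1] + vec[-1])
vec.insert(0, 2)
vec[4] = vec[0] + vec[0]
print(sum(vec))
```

81

vec[-1] = vec[0]-vec[4] = 4-0 = 4 → [4, 5, 3, 5, 4]
insert 1 at 2 → [4, 5, 1, 3, 5, 4]
vec[-1] = vec[4]*vec[-1] = 5*4 = 20 → [4, 5, 1, 3, 5, 20]
append vec[-1]+vec[-1] = 20+20 = 40 → [4, 5, 1, 3, 5, 20, 40]
insert 2 at 0 → [2, 4, 5, 1, 3, 5, 20, 40]
vec[4] = vec[0]+vec[0] = 2+2 = 4 → [2, 4, 5, 1, 4, 5, 20, 40]
sum = 81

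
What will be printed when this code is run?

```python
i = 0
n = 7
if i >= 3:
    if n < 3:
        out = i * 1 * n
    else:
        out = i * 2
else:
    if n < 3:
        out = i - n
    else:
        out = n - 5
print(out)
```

2

i=0, n=7
i >= 3 is False; n < 3 is False
→ out = n - 5 = 2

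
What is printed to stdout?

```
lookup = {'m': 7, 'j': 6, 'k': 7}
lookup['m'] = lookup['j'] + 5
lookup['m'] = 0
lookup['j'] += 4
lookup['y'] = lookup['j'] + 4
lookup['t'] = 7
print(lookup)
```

{'m': 0, 'j': 10, 'k': 7, 'y': 14, 't': 7}

lookup['m'] = lookup['j']+5 = 11 → {'m': 11, 'j': 6, 'k': 7}
lookup['m'] = 0 → {'m': 0, 'j': 6, 'k': 7}
lookup['j'] = 6+4 = 10 → {'m': 0, 'j': 10, 'k': 7}
lookup['y'] = lookup['j']+4 = 14 → {'m': 0, 'j': 10, 'k': 7, 'y': 14}
lookup['t'] = 7 → {'m': 0, 'j': 10, 'k': 7, 'y': 14, 't': 7}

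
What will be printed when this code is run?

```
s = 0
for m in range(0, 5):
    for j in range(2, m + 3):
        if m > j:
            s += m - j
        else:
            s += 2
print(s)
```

m=0,j=2: not 0>2, s = 0+2 = 2
m=1,j=2: not 1>2, s = 2+2 = 4
m=1,j=3: not 1>3, s = 4+2 = 6
m=2,j=2: not 2>2, s = 6+2 = 8
m=2,j=3: not 2>3, s = 8+2 = 10
m=2,j=4: not 2>4, s = 10+2 = 12
m=3,j=2: 3>2, s = 12+1 = 13
m=3,j=3: not 3>3, s = 13+2 = 15
m=3,j=4: not 3>4, s = 15+2 = 17
m=3,j=5: not 3>5, s = 17+2 = 19
m=4,j=2: 4>2, s = 19+2 = 21
m=4,j=3: 4>3, s = 21+1 = 22
m=4,j=4: not 4>4, s = 22+2 = 24
m=4,j=5: not 4>5, s = 24+2 = 26
m=4,j=6: not 4>6, s = 26+2 = 28

28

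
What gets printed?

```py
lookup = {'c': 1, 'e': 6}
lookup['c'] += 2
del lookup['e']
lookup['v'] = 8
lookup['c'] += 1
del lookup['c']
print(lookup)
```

lookup['c'] = 1+2 = 3 → {'c': 3, 'e': 6}
del 'e' → {'c': 3}
lookup['v'] = 8 → {'c': 3, 'v': 8}
lookup['c'] = 3+1 = 4 → {'c': 4, 'v': 8}
del 'c' → {'v': 8}

{'v': 8}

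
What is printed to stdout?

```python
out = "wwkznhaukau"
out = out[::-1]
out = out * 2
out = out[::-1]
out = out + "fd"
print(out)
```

wwkznhaukauwwkznhaukaufd

reverse → 'uakuahnzkww'
repeat ×2 → 'uakuahnzkwwuakuahnzkww'
reverse → 'wwkznhaukauwwkznhaukau'
+ 'fd' → 'wwkznhaukauwwkznhaukaufd'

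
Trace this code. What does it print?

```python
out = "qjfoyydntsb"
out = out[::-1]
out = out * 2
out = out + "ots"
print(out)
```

reverse → 'bstndyyofjq'
repeat ×2 → 'bstndyyofjqbstndyyofjq'
+ 'ots' → 'bstndyyofjqbstndyyofjqots'

bstndyyofjqbstndyyofjqots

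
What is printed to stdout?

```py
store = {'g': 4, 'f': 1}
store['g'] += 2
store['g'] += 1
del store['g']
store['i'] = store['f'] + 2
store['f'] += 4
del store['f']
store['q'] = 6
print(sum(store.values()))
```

9

store['g'] = 4+2 = 6 → {'g': 6, 'f': 1}
store['g'] = 6+1 = 7 → {'g': 7, 'f': 1}
del 'g' → {'f': 1}
store['i'] = store['f']+2 = 3 → {'f': 1, 'i': 3}
store['f'] = 1+4 = 5 → {'f': 5, 'i': 3}
del 'f' → {'i': 3}
store['q'] = 6 → {'i': 3, 'q': 6}
sum of values = 9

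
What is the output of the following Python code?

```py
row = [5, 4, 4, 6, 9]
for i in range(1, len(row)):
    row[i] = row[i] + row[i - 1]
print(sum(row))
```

i=1: row[1] = 4+5 = 9 → [5, 9, 4, 6, 9]
i=2: row[2] = 4+9 = 13 → [5, 9, 13, 6, 9]
i=3: row[3] = 6+13 = 19 → [5, 9, 13, 19, 9]
i=4: row[4] = 9+19 = 28 → [5, 9, 13, 19, 28]
sum = 74

74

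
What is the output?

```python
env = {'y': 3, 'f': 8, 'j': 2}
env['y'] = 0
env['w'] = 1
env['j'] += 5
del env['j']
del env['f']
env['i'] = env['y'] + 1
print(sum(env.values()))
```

env['y'] = 0 → {'y': 0, 'f': 8, 'j': 2}
env['w'] = 1 → {'y': 0, 'f': 8, 'j': 2, 'w': 1}
env['j'] = 2+5 = 7 → {'y': 0, 'f': 8, 'j': 7, 'w': 1}
del 'j' → {'y': 0, 'f': 8, 'w': 1}
del 'f' → {'y': 0, 'w': 1}
env['i'] = env['y']+1 = 1 → {'y': 0, 'w': 1, 'i': 1}
sum of values = 2

2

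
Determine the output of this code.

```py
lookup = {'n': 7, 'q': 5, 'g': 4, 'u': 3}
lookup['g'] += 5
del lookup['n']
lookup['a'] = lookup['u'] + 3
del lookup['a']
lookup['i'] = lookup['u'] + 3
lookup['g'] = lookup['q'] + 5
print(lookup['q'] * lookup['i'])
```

lookup['g'] = 4+5 = 9 → {'n': 7, 'q': 5, 'g': 9, 'u': 3}
del 'n' → {'q': 5, 'g': 9, 'u': 3}
lookup['a'] = lookup['u']+3 = 6 → {'q': 5, 'g': 9, 'u': 3, 'a': 6}
del 'a' → {'q': 5, 'g': 9, 'u': 3}
lookup['i'] = lookup['u']+3 = 6 → {'q': 5, 'g': 9, 'u': 3, 'i': 6}
lookup['g'] = lookup['q']+5 = 10 → {'q': 5, 'g': 10, 'u': 3, 'i': 6}
lookup['q']*lookup['i'] = 5*6 = 30

30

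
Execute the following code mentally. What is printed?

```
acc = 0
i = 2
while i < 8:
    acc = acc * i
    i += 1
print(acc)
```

i=2: acc = 0*2 = 0
i=3: acc = 0*3 = 0
i=4: acc = 0*4 = 0
i=5: acc = 0*5 = 0
i=6: acc = 0*6 = 0
i=7: acc = 0*7 = 0

0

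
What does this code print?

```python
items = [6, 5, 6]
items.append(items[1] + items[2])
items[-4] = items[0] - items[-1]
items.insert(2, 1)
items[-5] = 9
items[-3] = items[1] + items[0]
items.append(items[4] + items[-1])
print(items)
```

append items[1]+items[2] = 5+6 = 11 → [6, 5, 6, 11]
items[-4] = items[0]-items[-1] = 6-11 = -5 → [-5, 5, 6, 11]
insert 1 at 2 → [-5, 5, 1, 6, 11]
items[-5] = 9 → [9, 5, 1, 6, 11]
items[-3] = items[1]+items[0] = 5+9 = 14 → [9, 5, 14, 6, 11]
append items[4]+items[-1] = 11+11 = 22 → [9, 5, 14, 6, 11, 22]

[9, 5, 14, 6, 11, 22]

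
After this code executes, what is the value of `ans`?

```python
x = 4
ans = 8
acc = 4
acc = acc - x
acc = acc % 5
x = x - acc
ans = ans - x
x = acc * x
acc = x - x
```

acc = 4-4 = 0
acc = 0%5 = 0
x = 4-0 = 4
ans = 8-4 = 4
x = 0*4 = 0
acc = 0-0 = 0

4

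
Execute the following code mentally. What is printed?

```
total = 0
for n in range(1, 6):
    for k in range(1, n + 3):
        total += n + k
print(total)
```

165

n=1,k=1: total = 0+2 = 2
n=1,k=2: total = 2+3 = 5
n=1,k=3: total = 5+4 = 9
n=2,k=1: total = 9+3 = 12
n=2,k=2: total = 12+4 = 16
n=2,k=3: total = 16+5 = 21
n=2,k=4: total = 21+6 = 27
n=3,k=1: total = 27+4 = 31
n=3,k=2: total = 31+5 = 36
n=3,k=3: total = 36+6 = 42
n=3,k=4: total = 42+7 = 49
n=3,k=5: total = 49+8 = 57
n=4,k=1: total = 57+5 = 62
n=4,k=2: total = 62+6 = 68
n=4,k=3: total = 68+7 = 75
n=4,k=4: total = 75+8 = 83
n=4,k=5: total = 83+9 = 92
n=4,k=6: total = 92+10 = 102
n=5,k=1: total = 102+6 = 108
n=5,k=2: total = 108+7 = 115
n=5,k=3: total = 115+8 = 123
n=5,k=4: total = 123+9 = 132
n=5,k=5: total = 132+10 = 142
n=5,k=6: total = 142+11 = 153
n=5,k=7: total = 153+12 = 165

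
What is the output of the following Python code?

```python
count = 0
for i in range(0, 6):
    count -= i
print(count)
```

i=0: count = 0-0 = 0
i=1: count = 0-1 = -1
i=2: count = (-1)-2 = -3
i=3: count = (-3)-3 = -6
i=4: count = (-6)-4 = -10
i=5: count = (-10)-5 = -15

-15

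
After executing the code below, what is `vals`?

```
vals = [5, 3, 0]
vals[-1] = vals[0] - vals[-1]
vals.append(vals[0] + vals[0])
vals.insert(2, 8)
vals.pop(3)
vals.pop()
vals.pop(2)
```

vals[-1] = vals[0]-vals[-1] = 5-0 = 5 → [5, 3, 5]
append vals[0]+vals[0] = 5+5 = 10 → [5, 3, 5, 10]
insert 8 at 2 → [5, 3, 8, 5, 10]
pop(3) removes 5 → [5, 3, 8, 10]
pop() removes 10 → [5, 3, 8]
pop(2) removes 8 → [5, 3]

[5, 3]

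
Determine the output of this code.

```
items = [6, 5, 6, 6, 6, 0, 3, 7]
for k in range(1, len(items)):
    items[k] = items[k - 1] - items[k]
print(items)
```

k=1: items[1] = 6-5 = 1 → [6, 1, 6, 6, 6, 0, 3, 7]
k=2: items[2] = 1-6 = -5 → [6, 1, -5, 6, 6, 0, 3, 7]
k=3: items[3] = (-5)-6 = -11 → [6, 1, -5, -11, 6, 0, 3, 7]
k=4: items[4] = (-11)-6 = -17 → [6, 1, -5, -11, -17, 0, 3, 7]
k=5: items[5] = (-17)-0 = -17 → [6, 1, -5, -11, -17, -17, 3, 7]
k=6: items[6] = (-17)-3 = -20 → [6, 1, -5, -11, -17, -17, -20, 7]
k=7: items[7] = (-20)-7 = -27 → [6, 1, -5, -11, -17, -17, -20, -27]

[6, 1, -5, -11, -17, -17, -20, -27]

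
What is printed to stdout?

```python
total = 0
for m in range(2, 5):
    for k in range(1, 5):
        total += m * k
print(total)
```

m=2,k=1: total = 0+2 = 2
m=2,k=2: total = 2+4 = 6
m=2,k=3: total = 6+6 = 12
m=2,k=4: total = 12+8 = 20
m=3,k=1: total = 20+3 = 23
m=3,k=2: total = 23+6 = 29
m=3,k=3: total = 29+9 = 38
m=3,k=4: total = 38+12 = 50
m=4,k=1: total = 50+4 = 54
m=4,k=2: total = 54+8 = 62
m=4,k=3: total = 62+12 = 74
m=4,k=4: total = 74+16 = 90

90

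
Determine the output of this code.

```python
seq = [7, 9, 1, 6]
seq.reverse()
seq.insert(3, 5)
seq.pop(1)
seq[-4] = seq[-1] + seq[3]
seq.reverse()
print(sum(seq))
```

reverse → [6, 1, 9, 7]
insert 5 at 3 → [6, 1, 9, 5, 7]
pop(1) removes 1 → [6, 9, 5, 7]
seq[-4] = seq[-1]+seq[3] = 7+7 = 14 → [14, 9, 5, 7]
reverse → [7, 5, 9, 14]
sum = 35

35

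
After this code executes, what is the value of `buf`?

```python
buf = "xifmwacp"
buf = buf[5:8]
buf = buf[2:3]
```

'p'

slice [5:8] → 'acp'
slice [2:3] → 'p'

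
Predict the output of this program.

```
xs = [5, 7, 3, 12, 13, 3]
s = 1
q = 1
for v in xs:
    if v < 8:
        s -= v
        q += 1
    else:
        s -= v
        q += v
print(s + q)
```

v=5: <8, s = 1-5 = -4; q=2
v=7: <8, s = (-4)-7 = -11; q=3
v=3: <8, s = (-11)-3 = -14; q=4
v=12: not <8, s = (-14)-12 = -26; q=16
v=13: not <8, s = (-26)-13 = -39; q=29
v=3: <8, s = (-39)-3 = -42; q=30
s+q = (-42)+30 = -12

-12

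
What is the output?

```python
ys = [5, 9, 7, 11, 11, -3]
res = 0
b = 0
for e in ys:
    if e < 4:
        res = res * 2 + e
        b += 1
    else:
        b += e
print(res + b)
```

e=5: not <4; b=5
e=9: not <4; b=14
e=7: not <4; b=21
e=11: not <4; b=32
e=11: not <4; b=43
e=-3: <4, res = 0*2+(-3) = -3; b=44
res+b = (-3)+44 = 41

41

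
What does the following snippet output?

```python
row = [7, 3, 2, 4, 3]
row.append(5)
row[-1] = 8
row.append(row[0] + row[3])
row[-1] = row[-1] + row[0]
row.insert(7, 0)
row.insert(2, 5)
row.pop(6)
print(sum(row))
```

append 5 → [7, 3, 2, 4, 3, 5]
row[-1] = 8 → [7, 3, 2, 4, 3, 8]
append row[0]+row[3] = 7+4 = 11 → [7, 3, 2, 4, 3, 8, 11]
row[-1] = row[-1]+row[0] = 11+7 = 18 → [7, 3, 2, 4, 3, 8, 18]
insert 0 at 7 → [7, 3, 2, 4, 3, 8, 18, 0]
insert 5 at 2 → [7, 3, 5, 2, 4, 3, 8, 18, 0]
pop(6) removes 8 → [7, 3, 5, 2, 4, 3, 18, 0]
sum = 42

42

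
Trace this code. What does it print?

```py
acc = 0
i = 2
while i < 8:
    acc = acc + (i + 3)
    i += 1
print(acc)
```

i=2: acc = 0+5 = 5
i=3: acc = 5+6 = 11
i=4: acc = 11+7 = 18
i=5: acc = 18+8 = 26
i=6: acc = 26+9 = 35
i=7: acc = 35+10 = 45

45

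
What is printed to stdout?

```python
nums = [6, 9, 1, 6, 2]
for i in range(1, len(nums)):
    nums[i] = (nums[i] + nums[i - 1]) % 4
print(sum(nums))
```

11

i=1: nums[1] = (9+6)%4 = 3 → [6, 3, 1, 6, 2]
i=2: nums[2] = (1+3)%4 = 0 → [6, 3, 0, 6, 2]
i=3: nums[3] = (6+0)%4 = 2 → [6, 3, 0, 2, 2]
i=4: nums[4] = (2+2)%4 = 0 → [6, 3, 0, 2, 0]
sum = 11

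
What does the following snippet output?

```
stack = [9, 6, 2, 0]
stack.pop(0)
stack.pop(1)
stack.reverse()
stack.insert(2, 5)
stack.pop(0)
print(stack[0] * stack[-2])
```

pop(0) removes 9 → [6, 2, 0]
pop(1) removes 2 → [6, 0]
reverse → [0, 6]
insert 5 at 2 → [0, 6, 5]
pop(0) removes 0 → [6, 5]
stack[0]*stack[-2] = 6*6 = 36

36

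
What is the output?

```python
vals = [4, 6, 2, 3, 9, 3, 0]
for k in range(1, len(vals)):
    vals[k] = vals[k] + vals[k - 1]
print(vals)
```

k=1: vals[1] = 6+4 = 10 → [4, 10, 2, 3, 9, 3, 0]
k=2: vals[2] = 2+10 = 12 → [4, 10, 12, 3, 9, 3, 0]
k=3: vals[3] = 3+12 = 15 → [4, 10, 12, 15, 9, 3, 0]
k=4: vals[4] = 9+15 = 24 → [4, 10, 12, 15, 24, 3, 0]
k=5: vals[5] = 3+24 = 27 → [4, 10, 12, 15, 24, 27, 0]
k=6: vals[6] = 0+27 = 27 → [4, 10, 12, 15, 24, 27, 27]

[4, 10, 12, 15, 24, 27, 27]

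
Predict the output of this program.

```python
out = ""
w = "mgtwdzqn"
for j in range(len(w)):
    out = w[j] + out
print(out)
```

nqzdwtgm

j=0: prepend 'm' → 'm'
j=1: prepend 'g' → 'gm'
j=2: prepend 't' → 'tgm'
j=3: prepend 'w' → 'wtgm'
j=4: prepend 'd' → 'dwtgm'
j=5: prepend 'z' → 'zdwtgm'
j=6: prepend 'q' → 'qzdwtgm'
j=7: prepend 'n' → 'nqzdwtgm'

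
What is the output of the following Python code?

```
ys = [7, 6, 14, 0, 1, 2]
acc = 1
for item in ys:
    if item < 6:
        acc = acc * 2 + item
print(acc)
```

item=7: not <6
item=6: not <6
item=14: not <6
item=0: <6, acc = 1*2+0 = 2
item=1: <6, acc = 2*2+1 = 5
item=2: <6, acc = 5*2+2 = 12

12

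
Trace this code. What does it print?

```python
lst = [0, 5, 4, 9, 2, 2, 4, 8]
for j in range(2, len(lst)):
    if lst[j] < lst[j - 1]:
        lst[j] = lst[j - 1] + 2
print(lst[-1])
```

j=2: 4<5, lst[2] = 5+2 = 7 → [0, 5, 7, 9, 2, 2, 4, 8]
j=3: 9>=7, unchanged → [0, 5, 7, 9, 2, 2, 4, 8]
j=4: 2<9, lst[4] = 9+2 = 11 → [0, 5, 7, 9, 11, 2, 4, 8]
j=5: 2<11, lst[5] = 11+2 = 13 → [0, 5, 7, 9, 11, 13, 4, 8]
j=6: 4<13, lst[6] = 13+2 = 15 → [0, 5, 7, 9, 11, 13, 15, 8]
j=7: 8<15, lst[7] = 15+2 = 17 → [0, 5, 7, 9, 11, 13, 15, 17]

17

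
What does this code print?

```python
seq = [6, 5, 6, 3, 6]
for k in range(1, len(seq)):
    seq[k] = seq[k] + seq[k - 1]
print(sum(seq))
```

k=1: seq[1] = 5+6 = 11 → [6, 11, 6, 3, 6]
k=2: seq[2] = 6+11 = 17 → [6, 11, 17, 3, 6]
k=3: seq[3] = 3+17 = 20 → [6, 11, 17, 20, 6]
k=4: seq[4] = 6+20 = 26 → [6, 11, 17, 20, 26]
sum = 80

80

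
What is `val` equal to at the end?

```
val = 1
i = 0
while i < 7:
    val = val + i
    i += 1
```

22

i=0: val = 1+0 = 1
i=1: val = 1+1 = 2
i=2: val = 2+2 = 4
i=3: val = 4+3 = 7
i=4: val = 7+4 = 11
i=5: val = 11+5 = 16
i=6: val = 16+6 = 22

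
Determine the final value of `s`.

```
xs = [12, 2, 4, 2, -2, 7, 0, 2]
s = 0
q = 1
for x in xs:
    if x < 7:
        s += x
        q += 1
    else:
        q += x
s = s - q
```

x=12: not <7; q=13
x=2: <7, s = 0+2 = 2; q=14
x=4: <7, s = 2+4 = 6; q=15
x=2: <7, s = 6+2 = 8; q=16
x=-2: <7, s = 8+(-2) = 6; q=17
x=7: not <7; q=24
x=0: <7, s = 6+0 = 6; q=25
x=2: <7, s = 6+2 = 8; q=26
s-q = 8-26 = -18

-18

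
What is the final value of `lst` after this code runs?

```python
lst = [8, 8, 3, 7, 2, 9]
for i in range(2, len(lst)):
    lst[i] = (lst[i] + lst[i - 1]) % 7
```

[8, 8, 4, 4, 6, 1]

i=2: lst[2] = (3+8)%7 = 4 → [8, 8, 4, 7, 2, 9]
i=3: lst[3] = (7+4)%7 = 4 → [8, 8, 4, 4, 2, 9]
i=4: lst[4] = (2+4)%7 = 6 → [8, 8, 4, 4, 6, 9]
i=5: lst[5] = (9+6)%7 = 1 → [8, 8, 4, 4, 6, 1]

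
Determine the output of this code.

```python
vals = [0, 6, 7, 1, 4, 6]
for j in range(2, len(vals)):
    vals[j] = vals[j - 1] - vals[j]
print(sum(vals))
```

-15

j=2: vals[2] = 6-7 = -1 → [0, 6, -1, 1, 4, 6]
j=3: vals[3] = (-1)-1 = -2 → [0, 6, -1, -2, 4, 6]
j=4: vals[4] = (-2)-4 = -6 → [0, 6, -1, -2, -6, 6]
j=5: vals[5] = (-6)-6 = -12 → [0, 6, -1, -2, -6, -12]
sum = -15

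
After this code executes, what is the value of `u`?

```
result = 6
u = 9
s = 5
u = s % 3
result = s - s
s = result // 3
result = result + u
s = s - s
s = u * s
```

2

u = 5%3 = 2
result = 5-5 = 0
s = 0//3 = 0
result = 0+2 = 2
s = 0-0 = 0
s = 2*0 = 0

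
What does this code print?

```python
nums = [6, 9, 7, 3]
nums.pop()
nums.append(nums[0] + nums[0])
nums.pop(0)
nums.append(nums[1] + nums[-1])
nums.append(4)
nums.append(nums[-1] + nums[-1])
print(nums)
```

[9, 7, 12, 19, 4, 8]

pop() removes 3 → [6, 9, 7]
append nums[0]+nums[0] = 6+6 = 12 → [6, 9, 7, 12]
pop(0) removes 6 → [9, 7, 12]
append nums[1]+nums[-1] = 7+12 = 19 → [9, 7, 12, 19]
append 4 → [9, 7, 12, 19, 4]
append nums[-1]+nums[-1] = 4+4 = 8 → [9, 7, 12, 19, 4, 8]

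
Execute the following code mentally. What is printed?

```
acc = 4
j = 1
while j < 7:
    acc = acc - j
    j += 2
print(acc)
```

j=1: acc = 4-1 = 3
j=3: acc = 3-3 = 0
j=5: acc = 0-5 = -5

-5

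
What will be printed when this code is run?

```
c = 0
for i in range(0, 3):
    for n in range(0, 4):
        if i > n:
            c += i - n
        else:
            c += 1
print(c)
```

13

i=0,n=0: not 0>0, c = 0+1 = 1
i=0,n=1: not 0>1, c = 1+1 = 2
i=0,n=2: not 0>2, c = 2+1 = 3
i=0,n=3: not 0>3, c = 3+1 = 4
i=1,n=0: 1>0, c = 4+1 = 5
i=1,n=1: not 1>1, c = 5+1 = 6
i=1,n=2: not 1>2, c = 6+1 = 7
i=1,n=3: not 1>3, c = 7+1 = 8
i=2,n=0: 2>0, c = 8+2 = 10
i=2,n=1: 2>1, c = 10+1 = 11
i=2,n=2: not 2>2, c = 11+1 = 12
i=2,n=3: not 2>3, c = 12+1 = 13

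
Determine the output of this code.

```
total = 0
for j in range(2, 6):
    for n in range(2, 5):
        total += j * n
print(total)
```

126

j=2,n=2: total = 0+4 = 4
j=2,n=3: total = 4+6 = 10
j=2,n=4: total = 10+8 = 18
j=3,n=2: total = 18+6 = 24
j=3,n=3: total = 24+9 = 33
j=3,n=4: total = 33+12 = 45
j=4,n=2: total = 45+8 = 53
j=4,n=3: total = 53+12 = 65
j=4,n=4: total = 65+16 = 81
j=5,n=2: total = 81+10 = 91
j=5,n=3: total = 91+15 = 106
j=5,n=4: total = 106+20 = 126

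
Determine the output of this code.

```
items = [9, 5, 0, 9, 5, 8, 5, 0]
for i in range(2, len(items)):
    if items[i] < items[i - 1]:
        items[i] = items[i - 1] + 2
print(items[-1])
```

17

i=2: 0<5, items[2] = 5+2 = 7 → [9, 5, 7, 9, 5, 8, 5, 0]
i=3: 9>=7, unchanged → [9, 5, 7, 9, 5, 8, 5, 0]
i=4: 5<9, items[4] = 9+2 = 11 → [9, 5, 7, 9, 11, 8, 5, 0]
i=5: 8<11, items[5] = 11+2 = 13 → [9, 5, 7, 9, 11, 13, 5, 0]
i=6: 5<13, items[6] = 13+2 = 15 → [9, 5, 7, 9, 11, 13, 15, 0]
i=7: 0<15, items[7] = 15+2 = 17 → [9, 5, 7, 9, 11, 13, 15, 17]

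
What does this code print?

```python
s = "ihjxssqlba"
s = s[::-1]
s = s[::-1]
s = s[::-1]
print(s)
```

ablqssxjhi

reverse → 'ablqssxjhi'
reverse → 'ihjxssqlba'
reverse → 'ablqssxjhi'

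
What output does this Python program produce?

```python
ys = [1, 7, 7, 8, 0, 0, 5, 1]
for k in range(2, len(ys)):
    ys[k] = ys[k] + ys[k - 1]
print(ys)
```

k=2: ys[2] = 7+7 = 14 → [1, 7, 14, 8, 0, 0, 5, 1]
k=3: ys[3] = 8+14 = 22 → [1, 7, 14, 22, 0, 0, 5, 1]
k=4: ys[4] = 0+22 = 22 → [1, 7, 14, 22, 22, 0, 5, 1]
k=5: ys[5] = 0+22 = 22 → [1, 7, 14, 22, 22, 22, 5, 1]
k=6: ys[6] = 5+22 = 27 → [1, 7, 14, 22, 22, 22, 27, 1]
k=7: ys[7] = 1+27 = 28 → [1, 7, 14, 22, 22, 22, 27, 28]

[1, 7, 14, 22, 22, 22, 27, 28]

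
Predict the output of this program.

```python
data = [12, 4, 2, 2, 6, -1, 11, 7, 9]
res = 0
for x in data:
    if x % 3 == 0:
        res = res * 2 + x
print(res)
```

69

x=12: %3==0, res = 0*2+12 = 12
x=4: not %3==0
x=2: not %3==0
x=2: not %3==0
x=6: %3==0, res = 12*2+6 = 30
x=-1: not %3==0
x=11: not %3==0
x=7: not %3==0
x=9: %3==0, res = 30*2+9 = 69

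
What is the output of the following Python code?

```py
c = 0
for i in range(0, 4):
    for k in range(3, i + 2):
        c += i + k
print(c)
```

18

i=2,k=3: c = 0+5 = 5
i=3,k=3: c = 5+6 = 11
i=3,k=4: c = 11+7 = 18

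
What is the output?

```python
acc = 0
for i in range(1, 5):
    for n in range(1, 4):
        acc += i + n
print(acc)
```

i=1,n=1: acc = 0+2 = 2
i=1,n=2: acc = 2+3 = 5
i=1,n=3: acc = 5+4 = 9
i=2,n=1: acc = 9+3 = 12
i=2,n=2: acc = 12+4 = 16
i=2,n=3: acc = 16+5 = 21
i=3,n=1: acc = 21+4 = 25
i=3,n=2: acc = 25+5 = 30
i=3,n=3: acc = 30+6 = 36
i=4,n=1: acc = 36+5 = 41
i=4,n=2: acc = 41+6 = 47
i=4,n=3: acc = 47+7 = 54

54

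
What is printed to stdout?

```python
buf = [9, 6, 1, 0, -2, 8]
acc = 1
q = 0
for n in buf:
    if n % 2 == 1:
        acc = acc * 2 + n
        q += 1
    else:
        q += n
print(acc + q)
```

n=9: odd, acc = 1*2+9 = 11; q=1
n=6: not odd; q=7
n=1: odd, acc = 11*2+1 = 23; q=8
n=0: not odd; q=8
n=-2: not odd; q=6
n=8: not odd; q=14
acc+q = 23+14 = 37

37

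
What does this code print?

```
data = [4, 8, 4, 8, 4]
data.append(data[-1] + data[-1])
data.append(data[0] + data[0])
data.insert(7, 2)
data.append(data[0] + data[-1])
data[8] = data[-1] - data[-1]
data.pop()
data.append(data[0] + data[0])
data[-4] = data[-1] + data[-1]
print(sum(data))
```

62

append data[-1]+data[-1] = 4+4 = 8 → [4, 8, 4, 8, 4, 8]
append data[0]+data[0] = 4+4 = 8 → [4, 8, 4, 8, 4, 8, 8]
insert 2 at 7 → [4, 8, 4, 8, 4, 8, 8, 2]
append data[0]+data[-1] = 4+2 = 6 → [4, 8, 4, 8, 4, 8, 8, 2, 6]
data[8] = data[-1]-data[-1] = 6-6 = 0 → [4, 8, 4, 8, 4, 8, 8, 2, 0]
pop() removes 0 → [4, 8, 4, 8, 4, 8, 8, 2]
append data[0]+data[0] = 4+4 = 8 → [4, 8, 4, 8, 4, 8, 8, 2, 8]
data[-4] = data[-1]+data[-1] = 8+8 = 16 → [4, 8, 4, 8, 4, 16, 8, 2, 8]
sum = 62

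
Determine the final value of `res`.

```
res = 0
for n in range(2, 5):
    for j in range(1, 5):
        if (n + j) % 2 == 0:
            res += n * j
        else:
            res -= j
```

34

n=2,j=1: odd sum, res = 0-1 = -1
n=2,j=2: even sum, res = (-1)+4 = 3
n=2,j=3: odd sum, res = 3-3 = 0
n=2,j=4: even sum, res = 0+8 = 8
n=3,j=1: even sum, res = 8+3 = 11
n=3,j=2: odd sum, res = 11-2 = 9
n=3,j=3: even sum, res = 9+9 = 18
n=3,j=4: odd sum, res = 18-4 = 14
n=4,j=1: odd sum, res = 14-1 = 13
n=4,j=2: even sum, res = 13+8 = 21
n=4,j=3: odd sum, res = 21-3 = 18
n=4,j=4: even sum, res = 18+16 = 34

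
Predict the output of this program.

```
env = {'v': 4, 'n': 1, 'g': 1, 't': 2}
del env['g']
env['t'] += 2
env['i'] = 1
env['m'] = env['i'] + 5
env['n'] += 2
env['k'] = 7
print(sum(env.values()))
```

25

del 'g' → {'v': 4, 'n': 1, 't': 2}
env['t'] = 2+2 = 4 → {'v': 4, 'n': 1, 't': 4}
env['i'] = 1 → {'v': 4, 'n': 1, 't': 4, 'i': 1}
env['m'] = env['i']+5 = 6 → {'v': 4, 'n': 1, 't': 4, 'i': 1, 'm': 6}
env['n'] = 1+2 = 3 → {'v': 4, 'n': 3, 't': 4, 'i': 1, 'm': 6}
env['k'] = 7 → {'v': 4, 'n': 3, 't': 4, 'i': 1, 'm': 6, 'k': 7}
sum of values = 25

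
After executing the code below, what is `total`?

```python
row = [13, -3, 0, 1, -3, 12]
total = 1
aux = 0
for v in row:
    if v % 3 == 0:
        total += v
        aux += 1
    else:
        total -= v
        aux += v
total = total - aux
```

-25

v=13: not %3==0, total = 1-13 = -12; aux=13
v=-3: %3==0, total = (-12)+(-3) = -15; aux=14
v=0: %3==0, total = (-15)+0 = -15; aux=15
v=1: not %3==0, total = (-15)-1 = -16; aux=16
v=-3: %3==0, total = (-16)+(-3) = -19; aux=17
v=12: %3==0, total = (-19)+12 = -7; aux=18
total-aux = (-7)-18 = -25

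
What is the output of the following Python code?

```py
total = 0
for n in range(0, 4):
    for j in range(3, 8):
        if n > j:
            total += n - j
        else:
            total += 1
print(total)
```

n=0,j=3: not 0>3, total = 0+1 = 1
n=0,j=4: not 0>4, total = 1+1 = 2
n=0,j=5: not 0>5, total = 2+1 = 3
n=0,j=6: not 0>6, total = 3+1 = 4
n=0,j=7: not 0>7, total = 4+1 = 5
n=1,j=3: not 1>3, total = 5+1 = 6
n=1,j=4: not 1>4, total = 6+1 = 7
n=1,j=5: not 1>5, total = 7+1 = 8
n=1,j=6: not 1>6, total = 8+1 = 9
n=1,j=7: not 1>7, total = 9+1 = 10
n=2,j=3: not 2>3, total = 10+1 = 11
n=2,j=4: not 2>4, total = 11+1 = 12
n=2,j=5: not 2>5, total = 12+1 = 13
n=2,j=6: not 2>6, total = 13+1 = 14
n=2,j=7: not 2>7, total = 14+1 = 15
n=3,j=3: not 3>3, total = 15+1 = 16
n=3,j=4: not 3>4, total = 16+1 = 17
n=3,j=5: not 3>5, total = 17+1 = 18
n=3,j=6: not 3>6, total = 18+1 = 19
n=3,j=7: not 3>7, total = 19+1 = 20

20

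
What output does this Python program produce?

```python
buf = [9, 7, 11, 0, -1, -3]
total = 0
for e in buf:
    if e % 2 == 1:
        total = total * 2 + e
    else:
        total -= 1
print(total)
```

e=9: odd, total = 0*2+9 = 9
e=7: odd, total = 9*2+7 = 25
e=11: odd, total = 25*2+11 = 61
e=0: not odd, total = 61-1 = 60
e=-1: odd, total = 60*2+(-1) = 119
e=-3: odd, total = 119*2+(-3) = 235

235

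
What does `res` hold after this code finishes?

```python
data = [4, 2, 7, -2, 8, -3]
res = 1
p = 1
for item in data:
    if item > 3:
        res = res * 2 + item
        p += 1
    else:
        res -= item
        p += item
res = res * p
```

45

item=4: >3, res = 1*2+4 = 6; p=2
item=2: not >3, res = 6-2 = 4; p=4
item=7: >3, res = 4*2+7 = 15; p=5
item=-2: not >3, res = 15-(-2) = 17; p=3
item=8: >3, res = 17*2+8 = 42; p=4
item=-3: not >3, res = 42-(-3) = 45; p=1
res*p = 45*1 = 45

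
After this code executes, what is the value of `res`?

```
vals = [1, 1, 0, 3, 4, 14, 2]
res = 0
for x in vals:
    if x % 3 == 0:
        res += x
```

3

x=1: not %3==0
x=1: not %3==0
x=0: %3==0, res = 0+0 = 0
x=3: %3==0, res = 0+3 = 3
x=4: not %3==0
x=14: not %3==0
x=2: not %3==0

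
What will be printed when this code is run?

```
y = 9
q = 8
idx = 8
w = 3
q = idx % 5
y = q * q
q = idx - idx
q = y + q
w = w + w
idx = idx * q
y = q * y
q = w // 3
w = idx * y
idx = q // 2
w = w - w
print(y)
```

q = 8%5 = 3
y = 3*3 = 9
q = 8-8 = 0
q = 9+0 = 9
w = 3+3 = 6
idx = 8*9 = 72
y = 9*9 = 81
q = 6//3 = 2
w = 72*81 = 5832
idx = 2//2 = 1
w = 5832-5832 = 0

81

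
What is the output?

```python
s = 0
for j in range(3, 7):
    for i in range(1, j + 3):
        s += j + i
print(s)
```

222

j=3,i=1: s = 0+4 = 4
j=3,i=2: s = 4+5 = 9
j=3,i=3: s = 9+6 = 15
j=3,i=4: s = 15+7 = 22
j=3,i=5: s = 22+8 = 30
j=4,i=1: s = 30+5 = 35
j=4,i=2: s = 35+6 = 41
j=4,i=3: s = 41+7 = 48
j=4,i=4: s = 48+8 = 56
j=4,i=5: s = 56+9 = 65
j=4,i=6: s = 65+10 = 75
j=5,i=1: s = 75+6 = 81
j=5,i=2: s = 81+7 = 88
j=5,i=3: s = 88+8 = 96
j=5,i=4: s = 96+9 = 105
j=5,i=5: s = 105+10 = 115
j=5,i=6: s = 115+11 = 126
j=5,i=7: s = 126+12 = 138
j=6,i=1: s = 138+7 = 145
j=6,i=2: s = 145+8 = 153
j=6,i=3: s = 153+9 = 162
j=6,i=4: s = 162+10 = 172
j=6,i=5: s = 172+11 = 183
j=6,i=6: s = 183+12 = 195
j=6,i=7: s = 195+13 = 208
j=6,i=8: s = 208+14 = 222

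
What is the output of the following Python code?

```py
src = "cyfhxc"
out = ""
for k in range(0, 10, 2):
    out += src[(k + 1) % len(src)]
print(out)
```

k=0: add src[1]='y' → 'y'
k=2: add src[3]='h' → 'yh'
k=4: add src[5]='c' → 'yhc'
k=6: add src[1]='y' → 'yhcy'
k=8: add src[3]='h' → 'yhcyh'

yhcyh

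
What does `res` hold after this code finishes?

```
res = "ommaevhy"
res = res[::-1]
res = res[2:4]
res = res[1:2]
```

reverse → 'yhveammo'
slice [2:4] → 've'
slice [1:2] → 'e'

'e'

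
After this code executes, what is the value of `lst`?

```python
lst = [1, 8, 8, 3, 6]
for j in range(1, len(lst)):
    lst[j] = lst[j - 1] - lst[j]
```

[1, -7, -15, -18, -24]

j=1: lst[1] = 1-8 = -7 → [1, -7, 8, 3, 6]
j=2: lst[2] = (-7)-8 = -15 → [1, -7, -15, 3, 6]
j=3: lst[3] = (-15)-3 = -18 → [1, -7, -15, -18, 6]
j=4: lst[4] = (-18)-6 = -24 → [1, -7, -15, -18, -24]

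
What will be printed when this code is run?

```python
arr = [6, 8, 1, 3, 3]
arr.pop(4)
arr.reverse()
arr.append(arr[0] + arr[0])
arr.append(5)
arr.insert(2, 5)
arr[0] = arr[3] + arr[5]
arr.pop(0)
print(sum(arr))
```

31

pop(4) removes 3 → [6, 8, 1, 3]
reverse → [3, 1, 8, 6]
append arr[0]+arr[0] = 3+3 = 6 → [3, 1, 8, 6, 6]
append 5 → [3, 1, 8, 6, 6, 5]
insert 5 at 2 → [3, 1, 5, 8, 6, 6, 5]
arr[0] = arr[3]+arr[5] = 8+6 = 14 → [14, 1, 5, 8, 6, 6, 5]
pop(0) removes 14 → [1, 5, 8, 6, 6, 5]
sum = 31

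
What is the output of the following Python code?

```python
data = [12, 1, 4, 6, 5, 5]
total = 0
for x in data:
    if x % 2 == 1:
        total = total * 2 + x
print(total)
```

19

x=12: not odd
x=1: odd, total = 0*2+1 = 1
x=4: not odd
x=6: not odd
x=5: odd, total = 1*2+5 = 7
x=5: odd, total = 7*2+5 = 19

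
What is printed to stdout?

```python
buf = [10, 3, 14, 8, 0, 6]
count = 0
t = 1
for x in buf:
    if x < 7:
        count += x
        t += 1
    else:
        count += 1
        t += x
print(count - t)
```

-24

x=10: not <7, count = 0+1 = 1; t=11
x=3: <7, count = 1+3 = 4; t=12
x=14: not <7, count = 4+1 = 5; t=26
x=8: not <7, count = 5+1 = 6; t=34
x=0: <7, count = 6+0 = 6; t=35
x=6: <7, count = 6+6 = 12; t=36
count-t = 12-36 = -24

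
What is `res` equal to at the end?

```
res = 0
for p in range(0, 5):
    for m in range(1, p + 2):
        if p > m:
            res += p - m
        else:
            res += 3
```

37

p=0,m=1: not 0>1, res = 0+3 = 3
p=1,m=1: not 1>1, res = 3+3 = 6
p=1,m=2: not 1>2, res = 6+3 = 9
p=2,m=1: 2>1, res = 9+1 = 10
p=2,m=2: not 2>2, res = 10+3 = 13
p=2,m=3: not 2>3, res = 13+3 = 16
p=3,m=1: 3>1, res = 16+2 = 18
p=3,m=2: 3>2, res = 18+1 = 19
p=3,m=3: not 3>3, res = 19+3 = 22
p=3,m=4: not 3>4, res = 22+3 = 25
p=4,m=1: 4>1, res = 25+3 = 28
p=4,m=2: 4>2, res = 28+2 = 30
p=4,m=3: 4>3, res = 30+1 = 31
p=4,m=4: not 4>4, res = 31+3 = 34
p=4,m=5: not 4>5, res = 34+3 = 37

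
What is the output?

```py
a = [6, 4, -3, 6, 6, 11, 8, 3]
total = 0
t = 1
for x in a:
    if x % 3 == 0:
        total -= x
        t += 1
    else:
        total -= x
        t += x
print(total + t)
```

x=6: %3==0, total = 0-6 = -6; t=2
x=4: not %3==0, total = (-6)-4 = -10; t=6
x=-3: %3==0, total = (-10)-(-3) = -7; t=7
x=6: %3==0, total = (-7)-6 = -13; t=8
x=6: %3==0, total = (-13)-6 = -19; t=9
x=11: not %3==0, total = (-19)-11 = -30; t=20
x=8: not %3==0, total = (-30)-8 = -38; t=28
x=3: %3==0, total = (-38)-3 = -41; t=29
total+t = (-41)+29 = -12

-12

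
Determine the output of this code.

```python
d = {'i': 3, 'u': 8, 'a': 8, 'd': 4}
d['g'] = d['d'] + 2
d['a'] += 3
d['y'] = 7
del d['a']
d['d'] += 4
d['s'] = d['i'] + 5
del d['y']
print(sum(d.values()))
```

33

d['g'] = d['d']+2 = 6 → {'i': 3, 'u': 8, 'a': 8, 'd': 4, 'g': 6}
d['a'] = 8+3 = 11 → {'i': 3, 'u': 8, 'a': 11, 'd': 4, 'g': 6}
d['y'] = 7 → {'i': 3, 'u': 8, 'a': 11, 'd': 4, 'g': 6, 'y': 7}
del 'a' → {'i': 3, 'u': 8, 'd': 4, 'g': 6, 'y': 7}
d['d'] = 4+4 = 8 → {'i': 3, 'u': 8, 'd': 8, 'g': 6, 'y': 7}
d['s'] = d['i']+5 = 8 → {'i': 3, 'u': 8, 'd': 8, 'g': 6, 'y': 7, 's': 8}
del 'y' → {'i': 3, 'u': 8, 'd': 8, 'g': 6, 's': 8}
sum of values = 33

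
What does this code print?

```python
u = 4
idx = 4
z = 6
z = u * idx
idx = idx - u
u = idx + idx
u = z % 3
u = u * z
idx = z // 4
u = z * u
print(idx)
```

z = 4*4 = 16
idx = 4-4 = 0
u = 0+0 = 0
u = 16%3 = 1
u = 1*16 = 16
idx = 16//4 = 4
u = 16*16 = 256

4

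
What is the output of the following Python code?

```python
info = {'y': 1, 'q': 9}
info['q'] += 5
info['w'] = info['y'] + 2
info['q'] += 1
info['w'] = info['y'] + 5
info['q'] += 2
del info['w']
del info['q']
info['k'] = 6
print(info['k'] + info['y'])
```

info['q'] = 9+5 = 14 → {'y': 1, 'q': 14}
info['w'] = info['y']+2 = 3 → {'y': 1, 'q': 14, 'w': 3}
info['q'] = 14+1 = 15 → {'y': 1, 'q': 15, 'w': 3}
info['w'] = info['y']+5 = 6 → {'y': 1, 'q': 15, 'w': 6}
info['q'] = 15+2 = 17 → {'y': 1, 'q': 17, 'w': 6}
del 'w' → {'y': 1, 'q': 17}
del 'q' → {'y': 1}
info['k'] = 6 → {'y': 1, 'k': 6}
info['k']+info['y'] = 6+1 = 7

7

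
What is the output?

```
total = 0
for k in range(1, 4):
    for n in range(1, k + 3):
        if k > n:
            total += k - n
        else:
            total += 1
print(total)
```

13

k=1,n=1: not 1>1, total = 0+1 = 1
k=1,n=2: not 1>2, total = 1+1 = 2
k=1,n=3: not 1>3, total = 2+1 = 3
k=2,n=1: 2>1, total = 3+1 = 4
k=2,n=2: not 2>2, total = 4+1 = 5
k=2,n=3: not 2>3, total = 5+1 = 6
k=2,n=4: not 2>4, total = 6+1 = 7
k=3,n=1: 3>1, total = 7+2 = 9
k=3,n=2: 3>2, total = 9+1 = 10
k=3,n=3: not 3>3, total = 10+1 = 11
k=3,n=4: not 3>4, total = 11+1 = 12
k=3,n=5: not 3>5, total = 12+1 = 13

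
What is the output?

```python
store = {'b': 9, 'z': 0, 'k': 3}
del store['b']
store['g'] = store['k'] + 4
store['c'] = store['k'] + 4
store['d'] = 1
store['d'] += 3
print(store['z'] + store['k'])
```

3

del 'b' → {'z': 0, 'k': 3}
store['g'] = store['k']+4 = 7 → {'z': 0, 'k': 3, 'g': 7}
store['c'] = store['k']+4 = 7 → {'z': 0, 'k': 3, 'g': 7, 'c': 7}
store['d'] = 1 → {'z': 0, 'k': 3, 'g': 7, 'c': 7, 'd': 1}
store['d'] = 1+3 = 4 → {'z': 0, 'k': 3, 'g': 7, 'c': 7, 'd': 4}
store['z']+store['k'] = 0+3 = 3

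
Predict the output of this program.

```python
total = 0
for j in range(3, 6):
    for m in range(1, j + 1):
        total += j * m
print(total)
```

j=3,m=1: total = 0+3 = 3
j=3,m=2: total = 3+6 = 9
j=3,m=3: total = 9+9 = 18
j=4,m=1: total = 18+4 = 22
j=4,m=2: total = 22+8 = 30
j=4,m=3: total = 30+12 = 42
j=4,m=4: total = 42+16 = 58
j=5,m=1: total = 58+5 = 63
j=5,m=2: total = 63+10 = 73
j=5,m=3: total = 73+15 = 88
j=5,m=4: total = 88+20 = 108
j=5,m=5: total = 108+25 = 133

133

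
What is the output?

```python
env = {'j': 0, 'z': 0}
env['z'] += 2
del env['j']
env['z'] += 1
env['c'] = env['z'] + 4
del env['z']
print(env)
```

{'c': 7}

env['z'] = 0+2 = 2 → {'j': 0, 'z': 2}
del 'j' → {'z': 2}
env['z'] = 2+1 = 3 → {'z': 3}
env['c'] = env['z']+4 = 7 → {'z': 3, 'c': 7}
del 'z' → {'c': 7}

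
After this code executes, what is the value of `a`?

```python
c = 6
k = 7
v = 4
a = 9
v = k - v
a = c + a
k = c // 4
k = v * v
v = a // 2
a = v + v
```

v = 7-4 = 3
a = 6+9 = 15
k = 6//4 = 1
k = 3*3 = 9
v = 15//2 = 7
a = 7+7 = 14

14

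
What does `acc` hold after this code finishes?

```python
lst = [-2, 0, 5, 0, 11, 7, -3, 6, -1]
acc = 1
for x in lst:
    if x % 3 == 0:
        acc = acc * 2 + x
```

x=-2: not %3==0
x=0: %3==0, acc = 1*2+0 = 2
x=5: not %3==0
x=0: %3==0, acc = 2*2+0 = 4
x=11: not %3==0
x=7: not %3==0
x=-3: %3==0, acc = 4*2+(-3) = 5
x=6: %3==0, acc = 5*2+6 = 16
x=-1: not %3==0

16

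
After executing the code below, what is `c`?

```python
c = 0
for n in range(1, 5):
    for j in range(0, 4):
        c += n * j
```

60

n=1,j=0: c = 0+0 = 0
n=1,j=1: c = 0+1 = 1
n=1,j=2: c = 1+2 = 3
n=1,j=3: c = 3+3 = 6
n=2,j=0: c = 6+0 = 6
n=2,j=1: c = 6+2 = 8
n=2,j=2: c = 8+4 = 12
n=2,j=3: c = 12+6 = 18
n=3,j=0: c = 18+0 = 18
n=3,j=1: c = 18+3 = 21
n=3,j=2: c = 21+6 = 27
n=3,j=3: c = 27+9 = 36
n=4,j=0: c = 36+0 = 36
n=4,j=1: c = 36+4 = 40
n=4,j=2: c = 40+8 = 48
n=4,j=3: c = 48+12 = 60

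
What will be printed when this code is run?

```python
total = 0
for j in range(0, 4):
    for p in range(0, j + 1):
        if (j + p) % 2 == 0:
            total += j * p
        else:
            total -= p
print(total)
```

14

j=0,p=0: even sum, total = 0+0 = 0
j=1,p=0: odd sum, total = 0-0 = 0
j=1,p=1: even sum, total = 0+1 = 1
j=2,p=0: even sum, total = 1+0 = 1
j=2,p=1: odd sum, total = 1-1 = 0
j=2,p=2: even sum, total = 0+4 = 4
j=3,p=0: odd sum, total = 4-0 = 4
j=3,p=1: even sum, total = 4+3 = 7
j=3,p=2: odd sum, total = 7-2 = 5
j=3,p=3: even sum, total = 5+9 = 14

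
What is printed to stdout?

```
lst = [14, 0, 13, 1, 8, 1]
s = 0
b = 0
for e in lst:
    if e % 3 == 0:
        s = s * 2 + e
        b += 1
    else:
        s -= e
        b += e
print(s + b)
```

-13

e=14: not %3==0, s = 0-14 = -14; b=14
e=0: %3==0, s = (-14)*2+0 = -28; b=15
e=13: not %3==0, s = (-28)-13 = -41; b=28
e=1: not %3==0, s = (-41)-1 = -42; b=29
e=8: not %3==0, s = (-42)-8 = -50; b=37
e=1: not %3==0, s = (-50)-1 = -51; b=38
s+b = (-51)+38 = -13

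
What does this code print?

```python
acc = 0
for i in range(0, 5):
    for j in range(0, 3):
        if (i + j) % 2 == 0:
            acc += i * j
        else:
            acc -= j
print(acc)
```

9

i=0,j=0: even sum, acc = 0+0 = 0
i=0,j=1: odd sum, acc = 0-1 = -1
i=0,j=2: even sum, acc = (-1)+0 = -1
i=1,j=0: odd sum, acc = (-1)-0 = -1
i=1,j=1: even sum, acc = (-1)+1 = 0
i=1,j=2: odd sum, acc = 0-2 = -2
i=2,j=0: even sum, acc = (-2)+0 = -2
i=2,j=1: odd sum, acc = (-2)-1 = -3
i=2,j=2: even sum, acc = (-3)+4 = 1
i=3,j=0: odd sum, acc = 1-0 = 1
i=3,j=1: even sum, acc = 1+3 = 4
i=3,j=2: odd sum, acc = 4-2 = 2
i=4,j=0: even sum, acc = 2+0 = 2
i=4,j=1: odd sum, acc = 2-1 = 1
i=4,j=2: even sum, acc = 1+8 = 9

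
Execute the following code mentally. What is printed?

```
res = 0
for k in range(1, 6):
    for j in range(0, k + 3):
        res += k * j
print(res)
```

k=1,j=0: res = 0+0 = 0
k=1,j=1: res = 0+1 = 1
k=1,j=2: res = 1+2 = 3
k=1,j=3: res = 3+3 = 6
k=2,j=0: res = 6+0 = 6
k=2,j=1: res = 6+2 = 8
k=2,j=2: res = 8+4 = 12
k=2,j=3: res = 12+6 = 18
k=2,j=4: res = 18+8 = 26
k=3,j=0: res = 26+0 = 26
k=3,j=1: res = 26+3 = 29
k=3,j=2: res = 29+6 = 35
k=3,j=3: res = 35+9 = 44
k=3,j=4: res = 44+12 = 56
k=3,j=5: res = 56+15 = 71
k=4,j=0: res = 71+0 = 71
k=4,j=1: res = 71+4 = 75
k=4,j=2: res = 75+8 = 83
k=4,j=3: res = 83+12 = 95
k=4,j=4: res = 95+16 = 111
k=4,j=5: res = 111+20 = 131
k=4,j=6: res = 131+24 = 155
k=5,j=0: res = 155+0 = 155
k=5,j=1: res = 155+5 = 160
k=5,j=2: res = 160+10 = 170
k=5,j=3: res = 170+15 = 185
k=5,j=4: res = 185+20 = 205
k=5,j=5: res = 205+25 = 230
k=5,j=6: res = 230+30 = 260
k=5,j=7: res = 260+35 = 295

295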